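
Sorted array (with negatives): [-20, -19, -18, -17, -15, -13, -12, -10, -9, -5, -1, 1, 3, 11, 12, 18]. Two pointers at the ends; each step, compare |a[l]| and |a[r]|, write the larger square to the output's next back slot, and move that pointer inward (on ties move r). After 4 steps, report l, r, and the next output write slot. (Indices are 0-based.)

[0,15] |-20|>|18| out[15]=400 → l++
[1,15] |-19|>|18| out[14]=361 → l++
[2,15] |-18|<=|18| out[13]=324 → r--
[2,14] |-18|>|12| out[12]=324 → l++

l=3, r=14, next write slot=11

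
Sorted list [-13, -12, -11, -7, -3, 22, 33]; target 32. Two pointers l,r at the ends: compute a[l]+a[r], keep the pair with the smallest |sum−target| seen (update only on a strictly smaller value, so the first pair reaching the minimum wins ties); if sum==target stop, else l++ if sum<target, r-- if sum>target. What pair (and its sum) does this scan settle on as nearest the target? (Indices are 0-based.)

pair (-3, 33) with sum 30 (|Δ|=2)

l=0 r=6: -13+33=20 d=12 *, l++
l=1 r=6: -12+33=21 d=11 *, l++
l=2 r=6: -11+33=22 d=10 *, l++
l=3 r=6: -7+33=26 d=6 *, l++
l=4 r=6: -3+33=30 d=2 *, l++
l=5 r=6: 22+33=55 d=23, r--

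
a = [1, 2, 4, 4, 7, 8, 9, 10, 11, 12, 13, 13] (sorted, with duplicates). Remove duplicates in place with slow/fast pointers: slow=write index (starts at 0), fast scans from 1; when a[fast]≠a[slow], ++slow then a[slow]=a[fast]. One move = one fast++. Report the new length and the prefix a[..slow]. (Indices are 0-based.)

(s=0,f=1) a[fast]=2≠a[slow]=1 write a[1]=2 → slow++,fast++
(s=1,f=2) a[fast]=4≠a[slow]=2 write a[2]=4 → slow++,fast++
(s=2,f=3) a[fast]=4=a[slow] dup → fast++
(s=2,f=4) a[fast]=7≠a[slow]=4 write a[3]=7 → slow++,fast++
(s=3,f=5) a[fast]=8≠a[slow]=7 write a[4]=8 → slow++,fast++
(s=4,f=6) a[fast]=9≠a[slow]=8 write a[5]=9 → slow++,fast++
(s=5,f=7) a[fast]=10≠a[slow]=9 write a[6]=10 → slow++,fast++
(s=6,f=8) a[fast]=11≠a[slow]=10 write a[7]=11 → slow++,fast++
(s=7,f=9) a[fast]=12≠a[slow]=11 write a[8]=12 → slow++,fast++
(s=8,f=10) a[fast]=13≠a[slow]=12 write a[9]=13 → slow++,fast++
(s=9,f=11) a[fast]=13=a[slow] dup → fast++

length 10; prefix = [1, 2, 4, 7, 8, 9, 10, 11, 12, 13]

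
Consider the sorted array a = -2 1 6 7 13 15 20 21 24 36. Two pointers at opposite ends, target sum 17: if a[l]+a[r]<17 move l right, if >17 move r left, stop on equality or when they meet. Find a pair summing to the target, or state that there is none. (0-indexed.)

no pair

l=0 r=9: -2+36=34 >17, r--
l=0 r=8: -2+24=22 >17, r--
l=0 r=7: -2+21=19 >17, r--
l=0 r=6: -2+20=18 >17, r--
l=0 r=5: -2+15=13 <17, l++
l=1 r=5: 1+15=16 <17, l++
l=2 r=5: 6+15=21 >17, r--
l=2 r=4: 6+13=19 >17, r--
l=2 r=3: 6+7=13 <17, l++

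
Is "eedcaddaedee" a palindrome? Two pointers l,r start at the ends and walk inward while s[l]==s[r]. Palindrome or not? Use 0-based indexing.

not a palindrome (mismatch at 3,8)

[0,11] 'e'=='e' → l++,r--
[1,10] 'e'=='e' → l++,r--
[2,9] 'd'=='d' → l++,r--
[3,8] 'c'!='e' → stop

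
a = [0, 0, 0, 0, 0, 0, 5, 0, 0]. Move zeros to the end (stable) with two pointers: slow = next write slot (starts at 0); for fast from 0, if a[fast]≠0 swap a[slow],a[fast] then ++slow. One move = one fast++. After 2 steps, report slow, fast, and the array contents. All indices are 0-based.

slow=0 fast=0: a[fast]=0, fast++
slow=0 fast=1: a[fast]=0, fast++

slow=0, fast=2, a=[0, 0, 0, 0, 0, 0, 5, 0, 0]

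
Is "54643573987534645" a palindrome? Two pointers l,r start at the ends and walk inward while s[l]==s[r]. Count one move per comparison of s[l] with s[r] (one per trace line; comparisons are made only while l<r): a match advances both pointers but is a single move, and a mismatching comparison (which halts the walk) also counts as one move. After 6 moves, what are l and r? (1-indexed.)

l=1 r=17: '5'=='5', l++,r--
l=2 r=16: '4'=='4', l++,r--
l=3 r=15: '6'=='6', l++,r--
l=4 r=14: '4'=='4', l++,r--
l=5 r=13: '3'=='3', l++,r--
l=6 r=12: '5'=='5', l++,r--

l=7, r=11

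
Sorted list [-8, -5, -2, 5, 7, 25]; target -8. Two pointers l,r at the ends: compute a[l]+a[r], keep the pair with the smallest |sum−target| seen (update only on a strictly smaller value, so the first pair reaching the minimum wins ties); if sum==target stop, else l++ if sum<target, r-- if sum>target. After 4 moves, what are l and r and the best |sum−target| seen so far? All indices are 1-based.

l=1 r=6: -8+25=17 d=25 *, r--
l=1 r=5: -8+7=-1 d=7 *, r--
l=1 r=4: -8+5=-3 d=5 *, r--
l=1 r=3: -8+-2=-10 d=2 *, l++

l=2, r=3, best |Δ|=2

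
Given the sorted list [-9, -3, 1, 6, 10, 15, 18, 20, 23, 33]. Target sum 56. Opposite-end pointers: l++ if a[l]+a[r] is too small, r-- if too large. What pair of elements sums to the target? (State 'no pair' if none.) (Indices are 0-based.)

(23, 33)

[0,9] -9+33=24 <56 → l++
[1,9] -3+33=30 <56 → l++
[2,9] 1+33=34 <56 → l++
[3,9] 6+33=39 <56 → l++
[4,9] 10+33=43 <56 → l++
[5,9] 15+33=48 <56 → l++
[6,9] 18+33=51 <56 → l++
[7,9] 20+33=53 <56 → l++
[8,9] 23+33=56 → found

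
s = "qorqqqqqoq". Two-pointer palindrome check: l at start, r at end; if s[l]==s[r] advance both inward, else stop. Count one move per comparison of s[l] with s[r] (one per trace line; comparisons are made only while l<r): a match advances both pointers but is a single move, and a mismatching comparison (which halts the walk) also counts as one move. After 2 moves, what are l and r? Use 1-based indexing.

l=3, r=8

[1,10] 'q'=='q' → l++,r--
[2,9] 'o'=='o' → l++,r--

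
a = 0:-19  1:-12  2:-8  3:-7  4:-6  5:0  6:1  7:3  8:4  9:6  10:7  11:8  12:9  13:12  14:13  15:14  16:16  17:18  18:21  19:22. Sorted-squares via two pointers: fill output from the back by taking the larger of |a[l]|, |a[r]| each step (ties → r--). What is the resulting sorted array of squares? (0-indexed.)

[0,19] |-19|<=|22| out[19]=484 → r--
[0,18] |-19|<=|21| out[18]=441 → r--
[0,17] |-19|>|18| out[17]=361 → l++
[1,17] |-12|<=|18| out[16]=324 → r--
[1,16] |-12|<=|16| out[15]=256 → r--
[1,15] |-12|<=|14| out[14]=196 → r--
[1,14] |-12|<=|13| out[13]=169 → r--
[1,13] |-12|<=|12| out[12]=144 → r--
[1,12] |-12|>|9| out[11]=144 → l++
[2,12] |-8|<=|9| out[10]=81 → r--
[2,11] |-8|<=|8| out[9]=64 → r--
[2,10] |-8|>|7| out[8]=64 → l++
[3,10] |-7|<=|7| out[7]=49 → r--
[3,9] |-7|>|6| out[6]=49 → l++
[4,9] |-6|<=|6| out[5]=36 → r--
[4,8] |-6|>|4| out[4]=36 → l++
[5,8] |0|<=|4| out[3]=16 → r--
[5,7] |0|<=|3| out[2]=9 → r--
[5,6] |0|<=|1| out[1]=1 → r--
[5,5] |0|<=|0| out[0]=0 → r--

[0, 1, 9, 16, 36, 36, 49, 49, 64, 64, 81, 144, 144, 169, 196, 256, 324, 361, 441, 484]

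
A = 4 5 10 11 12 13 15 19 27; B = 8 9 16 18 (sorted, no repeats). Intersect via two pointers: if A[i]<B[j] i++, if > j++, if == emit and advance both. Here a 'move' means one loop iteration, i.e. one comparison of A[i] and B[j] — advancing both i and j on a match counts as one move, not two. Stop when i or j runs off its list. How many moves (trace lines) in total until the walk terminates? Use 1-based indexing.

11 moves

i=1 j=1: 4<8, i++
i=2 j=1: 5<8, i++
i=3 j=1: 10>8, j++
i=3 j=2: 10>9, j++
i=3 j=3: 10<16, i++
i=4 j=3: 11<16, i++
i=5 j=3: 12<16, i++
i=6 j=3: 13<16, i++
i=7 j=3: 15<16, i++
i=8 j=3: 19>16, j++
i=8 j=4: 19>18, j++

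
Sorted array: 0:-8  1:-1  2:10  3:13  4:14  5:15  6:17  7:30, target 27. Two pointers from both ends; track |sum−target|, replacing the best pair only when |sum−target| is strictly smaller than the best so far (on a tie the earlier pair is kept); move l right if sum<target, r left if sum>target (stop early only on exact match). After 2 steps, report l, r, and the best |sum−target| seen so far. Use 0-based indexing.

l=1, r=6, best |Δ|=2

[0,7] -8+30=22 d=5 * → l++
[1,7] -1+30=29 d=2 * → r--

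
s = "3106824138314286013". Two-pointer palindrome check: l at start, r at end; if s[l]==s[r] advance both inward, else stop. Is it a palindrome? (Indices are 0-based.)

[0,18] '3'=='3' → l++,r--
[1,17] '1'=='1' → l++,r--
[2,16] '0'=='0' → l++,r--
[3,15] '6'=='6' → l++,r--
[4,14] '8'=='8' → l++,r--
[5,13] '2'=='2' → l++,r--
[6,12] '4'=='4' → l++,r--
[7,11] '1'=='1' → l++,r--
[8,10] '3'=='3' → l++,r--

palindrome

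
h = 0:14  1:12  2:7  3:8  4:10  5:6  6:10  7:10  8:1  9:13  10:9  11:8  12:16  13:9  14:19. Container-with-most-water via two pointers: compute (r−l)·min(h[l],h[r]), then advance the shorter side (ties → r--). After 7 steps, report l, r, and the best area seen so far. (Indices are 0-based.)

[0,14] min(14,19)*14=196 best=196 * → l++
[1,14] min(12,19)*13=156 best=196 → l++
[2,14] min(7,19)*12=84 best=196 → l++
[3,14] min(8,19)*11=88 best=196 → l++
[4,14] min(10,19)*10=100 best=196 → l++
[5,14] min(6,19)*9=54 best=196 → l++
[6,14] min(10,19)*8=80 best=196 → l++

l=7, r=14, best area=196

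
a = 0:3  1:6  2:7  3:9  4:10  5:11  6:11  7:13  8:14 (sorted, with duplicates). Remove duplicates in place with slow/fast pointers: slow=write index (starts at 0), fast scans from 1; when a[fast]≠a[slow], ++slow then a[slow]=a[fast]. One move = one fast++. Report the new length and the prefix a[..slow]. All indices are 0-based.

slow=0 fast=1: a[fast]=6≠a[slow]=3 write a[1]=6, slow++,fast++
slow=1 fast=2: a[fast]=7≠a[slow]=6 write a[2]=7, slow++,fast++
slow=2 fast=3: a[fast]=9≠a[slow]=7 write a[3]=9, slow++,fast++
slow=3 fast=4: a[fast]=10≠a[slow]=9 write a[4]=10, slow++,fast++
slow=4 fast=5: a[fast]=11≠a[slow]=10 write a[5]=11, slow++,fast++
slow=5 fast=6: a[fast]=11=a[slow] dup, fast++
slow=5 fast=7: a[fast]=13≠a[slow]=11 write a[6]=13, slow++,fast++
slow=6 fast=8: a[fast]=14≠a[slow]=13 write a[7]=14, slow++,fast++

length 8; prefix = [3, 6, 7, 9, 10, 11, 13, 14]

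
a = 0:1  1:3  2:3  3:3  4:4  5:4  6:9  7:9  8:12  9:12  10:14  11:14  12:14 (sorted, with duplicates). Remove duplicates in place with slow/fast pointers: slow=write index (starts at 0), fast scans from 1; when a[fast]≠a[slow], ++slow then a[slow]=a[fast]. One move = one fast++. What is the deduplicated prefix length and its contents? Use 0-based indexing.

(s=0,f=1) a[fast]=3≠a[slow]=1 write a[1]=3 → slow++,fast++
(s=1,f=2) a[fast]=3=a[slow] dup → fast++
(s=1,f=3) a[fast]=3=a[slow] dup → fast++
(s=1,f=4) a[fast]=4≠a[slow]=3 write a[2]=4 → slow++,fast++
(s=2,f=5) a[fast]=4=a[slow] dup → fast++
(s=2,f=6) a[fast]=9≠a[slow]=4 write a[3]=9 → slow++,fast++
(s=3,f=7) a[fast]=9=a[slow] dup → fast++
(s=3,f=8) a[fast]=12≠a[slow]=9 write a[4]=12 → slow++,fast++
(s=4,f=9) a[fast]=12=a[slow] dup → fast++
(s=4,f=10) a[fast]=14≠a[slow]=12 write a[5]=14 → slow++,fast++
(s=5,f=11) a[fast]=14=a[slow] dup → fast++
(s=5,f=12) a[fast]=14=a[slow] dup → fast++

length 6; prefix = [1, 3, 4, 9, 12, 14]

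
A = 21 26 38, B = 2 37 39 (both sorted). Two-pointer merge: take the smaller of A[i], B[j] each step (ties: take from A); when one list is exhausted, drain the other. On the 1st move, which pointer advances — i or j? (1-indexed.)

j

[i=1,j=1] A[i]=21>B[j]=2 take 2 → j++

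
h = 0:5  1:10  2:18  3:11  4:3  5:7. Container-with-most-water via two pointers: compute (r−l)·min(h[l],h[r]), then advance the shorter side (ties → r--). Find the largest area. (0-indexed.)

max area = 28

[0,5] min(5,7)*5=25 best=25 * → l++
[1,5] min(10,7)*4=28 best=28 * → r--
[1,4] min(10,3)*3=9 best=28 → r--
[1,3] min(10,11)*2=20 best=28 → l++
[2,3] min(18,11)*1=11 best=28 → r--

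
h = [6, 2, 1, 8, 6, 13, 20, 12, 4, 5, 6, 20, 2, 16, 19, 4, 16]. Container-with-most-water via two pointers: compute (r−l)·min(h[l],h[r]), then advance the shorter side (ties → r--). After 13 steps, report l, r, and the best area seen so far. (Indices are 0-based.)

l=6, r=9, best area=160

l=0 r=16: min(6,16)*16=96 best=96 *, l++
l=1 r=16: min(2,16)*15=30 best=96, l++
l=2 r=16: min(1,16)*14=14 best=96, l++
l=3 r=16: min(8,16)*13=104 best=104 *, l++
l=4 r=16: min(6,16)*12=72 best=104, l++
l=5 r=16: min(13,16)*11=143 best=143 *, l++
l=6 r=16: min(20,16)*10=160 best=160 *, r--
l=6 r=15: min(20,4)*9=36 best=160, r--
l=6 r=14: min(20,19)*8=152 best=160, r--
l=6 r=13: min(20,16)*7=112 best=160, r--
l=6 r=12: min(20,2)*6=12 best=160, r--
l=6 r=11: min(20,20)*5=100 best=160, r--
l=6 r=10: min(20,6)*4=24 best=160, r--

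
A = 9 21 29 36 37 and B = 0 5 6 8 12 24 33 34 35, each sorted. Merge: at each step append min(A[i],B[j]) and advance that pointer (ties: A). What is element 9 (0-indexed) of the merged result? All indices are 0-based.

[i=0,j=0] A[i]=9>B[j]=0 take 0 → j++
[i=0,j=1] A[i]=9>B[j]=5 take 5 → j++
[i=0,j=2] A[i]=9>B[j]=6 take 6 → j++
[i=0,j=3] A[i]=9>B[j]=8 take 8 → j++
[i=0,j=4] A[i]=9<=B[j]=12 take 9 → i++
[i=1,j=4] A[i]=21>B[j]=12 take 12 → j++
[i=1,j=5] A[i]=21<=B[j]=24 take 21 → i++
[i=2,j=5] A[i]=29>B[j]=24 take 24 → j++
[i=2,j=6] A[i]=29<=B[j]=33 take 29 → i++
[i=3,j=6] A[i]=36>B[j]=33 take 33 → j++
[i=3,j=7] A[i]=36>B[j]=34 take 34 → j++
[i=3,j=8] A[i]=36>B[j]=35 take 35 → j++
[i=3,j=9] B done, take A[i]=36 → i++
[i=4,j=9] B done, take A[i]=37 → i++

merged[9] = 33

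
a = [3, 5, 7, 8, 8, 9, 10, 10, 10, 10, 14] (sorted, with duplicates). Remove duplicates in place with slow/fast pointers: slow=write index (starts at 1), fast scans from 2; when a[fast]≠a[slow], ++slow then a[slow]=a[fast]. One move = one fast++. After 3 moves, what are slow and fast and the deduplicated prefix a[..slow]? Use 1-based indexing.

slow=1 fast=2: a[fast]=5≠a[slow]=3 write a[2]=5, slow++,fast++
slow=2 fast=3: a[fast]=7≠a[slow]=5 write a[3]=7, slow++,fast++
slow=3 fast=4: a[fast]=8≠a[slow]=7 write a[4]=8, slow++,fast++

slow=4, fast=5, prefix=[3, 5, 7, 8]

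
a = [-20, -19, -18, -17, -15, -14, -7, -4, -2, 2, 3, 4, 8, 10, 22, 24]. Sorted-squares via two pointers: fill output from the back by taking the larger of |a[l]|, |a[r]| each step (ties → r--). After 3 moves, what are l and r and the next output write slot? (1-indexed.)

l=2, r=14, next write slot=13

l=1 r=16: |-20|<=|24| out[16]=576, r--
l=1 r=15: |-20|<=|22| out[15]=484, r--
l=1 r=14: |-20|>|10| out[14]=400, l++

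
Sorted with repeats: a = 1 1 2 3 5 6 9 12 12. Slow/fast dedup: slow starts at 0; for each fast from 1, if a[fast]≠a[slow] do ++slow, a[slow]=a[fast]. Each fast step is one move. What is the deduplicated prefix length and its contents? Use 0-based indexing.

(s=0,f=1) a[fast]=1=a[slow] dup → fast++
(s=0,f=2) a[fast]=2≠a[slow]=1 write a[1]=2 → slow++,fast++
(s=1,f=3) a[fast]=3≠a[slow]=2 write a[2]=3 → slow++,fast++
(s=2,f=4) a[fast]=5≠a[slow]=3 write a[3]=5 → slow++,fast++
(s=3,f=5) a[fast]=6≠a[slow]=5 write a[4]=6 → slow++,fast++
(s=4,f=6) a[fast]=9≠a[slow]=6 write a[5]=9 → slow++,fast++
(s=5,f=7) a[fast]=12≠a[slow]=9 write a[6]=12 → slow++,fast++
(s=6,f=8) a[fast]=12=a[slow] dup → fast++

length 7; prefix = [1, 2, 3, 5, 6, 9, 12]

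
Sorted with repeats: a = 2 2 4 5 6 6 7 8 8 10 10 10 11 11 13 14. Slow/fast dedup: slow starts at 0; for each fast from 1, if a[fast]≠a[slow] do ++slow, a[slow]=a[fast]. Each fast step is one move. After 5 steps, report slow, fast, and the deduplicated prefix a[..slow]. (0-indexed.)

(s=0,f=1) a[fast]=2=a[slow] dup → fast++
(s=0,f=2) a[fast]=4≠a[slow]=2 write a[1]=4 → slow++,fast++
(s=1,f=3) a[fast]=5≠a[slow]=4 write a[2]=5 → slow++,fast++
(s=2,f=4) a[fast]=6≠a[slow]=5 write a[3]=6 → slow++,fast++
(s=3,f=5) a[fast]=6=a[slow] dup → fast++

slow=3, fast=6, prefix=[2, 4, 5, 6]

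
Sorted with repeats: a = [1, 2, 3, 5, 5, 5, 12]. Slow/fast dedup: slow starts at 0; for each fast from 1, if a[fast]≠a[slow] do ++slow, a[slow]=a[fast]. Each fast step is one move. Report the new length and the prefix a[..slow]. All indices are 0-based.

length 5; prefix = [1, 2, 3, 5, 12]

slow=0 fast=1: a[fast]=2≠a[slow]=1 write a[1]=2, slow++,fast++
slow=1 fast=2: a[fast]=3≠a[slow]=2 write a[2]=3, slow++,fast++
slow=2 fast=3: a[fast]=5≠a[slow]=3 write a[3]=5, slow++,fast++
slow=3 fast=4: a[fast]=5=a[slow] dup, fast++
slow=3 fast=5: a[fast]=5=a[slow] dup, fast++
slow=3 fast=6: a[fast]=12≠a[slow]=5 write a[4]=12, slow++,fast++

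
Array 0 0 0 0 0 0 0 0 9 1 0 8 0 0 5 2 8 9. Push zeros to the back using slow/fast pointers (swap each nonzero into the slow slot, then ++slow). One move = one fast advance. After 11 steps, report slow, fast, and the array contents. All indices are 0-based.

slow=0 fast=0: a[fast]=0, fast++
slow=0 fast=1: a[fast]=0, fast++
slow=0 fast=2: a[fast]=0, fast++
slow=0 fast=3: a[fast]=0, fast++
slow=0 fast=4: a[fast]=0, fast++
slow=0 fast=5: a[fast]=0, fast++
slow=0 fast=6: a[fast]=0, fast++
slow=0 fast=7: a[fast]=0, fast++
slow=0 fast=8: a[fast]=9≠0 swap→a[0]=9, slow++,fast++
slow=1 fast=9: a[fast]=1≠0 swap→a[1]=1, slow++,fast++
slow=2 fast=10: a[fast]=0, fast++

slow=2, fast=11, a=[9, 1, 0, 0, 0, 0, 0, 0, 0, 0, 0, 8, 0, 0, 5, 2, 8, 9]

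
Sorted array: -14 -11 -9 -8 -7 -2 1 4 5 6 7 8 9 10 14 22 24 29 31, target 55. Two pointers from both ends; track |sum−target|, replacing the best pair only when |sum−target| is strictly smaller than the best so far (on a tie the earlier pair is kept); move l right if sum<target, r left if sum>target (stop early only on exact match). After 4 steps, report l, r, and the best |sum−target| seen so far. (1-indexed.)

[1,19] -14+31=17 d=38 * → l++
[2,19] -11+31=20 d=35 * → l++
[3,19] -9+31=22 d=33 * → l++
[4,19] -8+31=23 d=32 * → l++

l=5, r=19, best |Δ|=32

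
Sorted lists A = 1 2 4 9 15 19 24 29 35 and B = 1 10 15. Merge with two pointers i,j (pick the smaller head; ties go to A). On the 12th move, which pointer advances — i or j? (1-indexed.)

i

[i=1,j=1] A[i]=1<=B[j]=1 take 1 → i++
[i=2,j=1] A[i]=2>B[j]=1 take 1 → j++
[i=2,j=2] A[i]=2<=B[j]=10 take 2 → i++
[i=3,j=2] A[i]=4<=B[j]=10 take 4 → i++
[i=4,j=2] A[i]=9<=B[j]=10 take 9 → i++
[i=5,j=2] A[i]=15>B[j]=10 take 10 → j++
[i=5,j=3] A[i]=15<=B[j]=15 take 15 → i++
[i=6,j=3] A[i]=19>B[j]=15 take 15 → j++
[i=6,j=4] B done, take A[i]=19 → i++
[i=7,j=4] B done, take A[i]=24 → i++
[i=8,j=4] B done, take A[i]=29 → i++
[i=9,j=4] B done, take A[i]=35 → i++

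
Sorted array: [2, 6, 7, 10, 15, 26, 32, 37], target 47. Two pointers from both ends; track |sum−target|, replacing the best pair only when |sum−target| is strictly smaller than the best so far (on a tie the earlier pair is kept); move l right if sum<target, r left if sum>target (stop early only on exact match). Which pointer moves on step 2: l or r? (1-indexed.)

[1,8] 2+37=39 d=8 * → l++
[2,8] 6+37=43 d=4 * → l++

l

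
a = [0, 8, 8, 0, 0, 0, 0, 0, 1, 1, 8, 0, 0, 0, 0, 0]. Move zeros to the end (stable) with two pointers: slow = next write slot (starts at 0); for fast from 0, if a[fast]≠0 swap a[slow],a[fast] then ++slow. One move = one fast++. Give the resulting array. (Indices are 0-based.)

(s=0,f=0) a[fast]=0 → fast++
(s=0,f=1) a[fast]=8≠0 swap→a[0]=8 → slow++,fast++
(s=1,f=2) a[fast]=8≠0 swap→a[1]=8 → slow++,fast++
(s=2,f=3) a[fast]=0 → fast++
(s=2,f=4) a[fast]=0 → fast++
(s=2,f=5) a[fast]=0 → fast++
(s=2,f=6) a[fast]=0 → fast++
(s=2,f=7) a[fast]=0 → fast++
(s=2,f=8) a[fast]=1≠0 swap→a[2]=1 → slow++,fast++
(s=3,f=9) a[fast]=1≠0 swap→a[3]=1 → slow++,fast++
(s=4,f=10) a[fast]=8≠0 swap→a[4]=8 → slow++,fast++
(s=5,f=11) a[fast]=0 → fast++
(s=5,f=12) a[fast]=0 → fast++
(s=5,f=13) a[fast]=0 → fast++
(s=5,f=14) a[fast]=0 → fast++
(s=5,f=15) a[fast]=0 → fast++

[8, 8, 1, 1, 8, 0, 0, 0, 0, 0, 0, 0, 0, 0, 0, 0]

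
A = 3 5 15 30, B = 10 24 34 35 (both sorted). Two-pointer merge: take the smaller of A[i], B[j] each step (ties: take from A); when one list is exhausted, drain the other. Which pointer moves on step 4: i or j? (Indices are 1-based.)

[i=1,j=1] A[i]=3<=B[j]=10 take 3 → i++
[i=2,j=1] A[i]=5<=B[j]=10 take 5 → i++
[i=3,j=1] A[i]=15>B[j]=10 take 10 → j++
[i=3,j=2] A[i]=15<=B[j]=24 take 15 → i++

i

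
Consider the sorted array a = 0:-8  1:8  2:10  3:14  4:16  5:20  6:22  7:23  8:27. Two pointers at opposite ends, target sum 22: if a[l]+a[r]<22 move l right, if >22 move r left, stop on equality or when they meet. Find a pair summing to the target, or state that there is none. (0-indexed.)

(8, 14)

l=0 r=8: -8+27=19 <22, l++
l=1 r=8: 8+27=35 >22, r--
l=1 r=7: 8+23=31 >22, r--
l=1 r=6: 8+22=30 >22, r--
l=1 r=5: 8+20=28 >22, r--
l=1 r=4: 8+16=24 >22, r--
l=1 r=3: 8+14=22, found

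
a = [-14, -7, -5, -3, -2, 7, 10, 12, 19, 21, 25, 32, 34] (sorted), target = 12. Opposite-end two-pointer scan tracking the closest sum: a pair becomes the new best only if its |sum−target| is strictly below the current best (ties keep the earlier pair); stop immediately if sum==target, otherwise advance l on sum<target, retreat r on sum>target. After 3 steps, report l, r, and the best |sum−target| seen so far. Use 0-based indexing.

[0,12] -14+34=20 d=8 * → r--
[0,11] -14+32=18 d=6 * → r--
[0,10] -14+25=11 d=1 * → l++

l=1, r=10, best |Δ|=1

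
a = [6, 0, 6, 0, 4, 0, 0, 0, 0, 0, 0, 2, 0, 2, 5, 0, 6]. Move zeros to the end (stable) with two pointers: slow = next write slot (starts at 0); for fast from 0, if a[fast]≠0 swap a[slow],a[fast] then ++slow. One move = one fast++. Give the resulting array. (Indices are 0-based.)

[6, 6, 4, 2, 2, 5, 6, 0, 0, 0, 0, 0, 0, 0, 0, 0, 0]

(s=0,f=0) a[fast]=6≠0 swap→a[0]=6 → slow++,fast++
(s=1,f=1) a[fast]=0 → fast++
(s=1,f=2) a[fast]=6≠0 swap→a[1]=6 → slow++,fast++
(s=2,f=3) a[fast]=0 → fast++
(s=2,f=4) a[fast]=4≠0 swap→a[2]=4 → slow++,fast++
(s=3,f=5) a[fast]=0 → fast++
(s=3,f=6) a[fast]=0 → fast++
(s=3,f=7) a[fast]=0 → fast++
(s=3,f=8) a[fast]=0 → fast++
(s=3,f=9) a[fast]=0 → fast++
(s=3,f=10) a[fast]=0 → fast++
(s=3,f=11) a[fast]=2≠0 swap→a[3]=2 → slow++,fast++
(s=4,f=12) a[fast]=0 → fast++
(s=4,f=13) a[fast]=2≠0 swap→a[4]=2 → slow++,fast++
(s=5,f=14) a[fast]=5≠0 swap→a[5]=5 → slow++,fast++
(s=6,f=15) a[fast]=0 → fast++
(s=6,f=16) a[fast]=6≠0 swap→a[6]=6 → slow++,fast++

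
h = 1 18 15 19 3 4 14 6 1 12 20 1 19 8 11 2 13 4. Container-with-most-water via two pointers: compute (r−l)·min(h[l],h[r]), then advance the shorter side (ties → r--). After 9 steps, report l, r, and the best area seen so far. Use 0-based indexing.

[0,17] min(1,4)*17=17 best=17 * → l++
[1,17] min(18,4)*16=64 best=64 * → r--
[1,16] min(18,13)*15=195 best=195 * → r--
[1,15] min(18,2)*14=28 best=195 → r--
[1,14] min(18,11)*13=143 best=195 → r--
[1,13] min(18,8)*12=96 best=195 → r--
[1,12] min(18,19)*11=198 best=198 * → l++
[2,12] min(15,19)*10=150 best=198 → l++
[3,12] min(19,19)*9=171 best=198 → r--

l=3, r=11, best area=198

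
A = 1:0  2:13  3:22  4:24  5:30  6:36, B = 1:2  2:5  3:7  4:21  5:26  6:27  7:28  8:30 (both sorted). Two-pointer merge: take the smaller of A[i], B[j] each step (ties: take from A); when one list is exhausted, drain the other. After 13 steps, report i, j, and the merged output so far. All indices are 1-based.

i=1 j=1: A[i]=0<=B[j]=2 take 0, i++
i=2 j=1: A[i]=13>B[j]=2 take 2, j++
i=2 j=2: A[i]=13>B[j]=5 take 5, j++
i=2 j=3: A[i]=13>B[j]=7 take 7, j++
i=2 j=4: A[i]=13<=B[j]=21 take 13, i++
i=3 j=4: A[i]=22>B[j]=21 take 21, j++
i=3 j=5: A[i]=22<=B[j]=26 take 22, i++
i=4 j=5: A[i]=24<=B[j]=26 take 24, i++
i=5 j=5: A[i]=30>B[j]=26 take 26, j++
i=5 j=6: A[i]=30>B[j]=27 take 27, j++
i=5 j=7: A[i]=30>B[j]=28 take 28, j++
i=5 j=8: A[i]=30<=B[j]=30 take 30, i++
i=6 j=8: A[i]=36>B[j]=30 take 30, j++

i=6, j=9, merged so far=[0, 2, 5, 7, 13, 21, 22, 24, 26, 27, 28, 30, 30]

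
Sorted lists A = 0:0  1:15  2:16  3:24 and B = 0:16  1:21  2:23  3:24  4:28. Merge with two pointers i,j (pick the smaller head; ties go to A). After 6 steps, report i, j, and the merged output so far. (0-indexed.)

i=3, j=3, merged so far=[0, 15, 16, 16, 21, 23]

[i=0,j=0] A[i]=0<=B[j]=16 take 0 → i++
[i=1,j=0] A[i]=15<=B[j]=16 take 15 → i++
[i=2,j=0] A[i]=16<=B[j]=16 take 16 → i++
[i=3,j=0] A[i]=24>B[j]=16 take 16 → j++
[i=3,j=1] A[i]=24>B[j]=21 take 21 → j++
[i=3,j=2] A[i]=24>B[j]=23 take 23 → j++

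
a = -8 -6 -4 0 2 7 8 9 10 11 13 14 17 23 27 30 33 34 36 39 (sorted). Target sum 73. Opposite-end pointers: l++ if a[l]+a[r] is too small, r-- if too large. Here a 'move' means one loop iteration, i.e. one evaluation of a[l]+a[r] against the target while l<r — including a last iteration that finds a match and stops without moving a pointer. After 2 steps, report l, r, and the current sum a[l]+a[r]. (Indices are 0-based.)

l=0 r=19: -8+39=31 <73, l++
l=1 r=19: -6+39=33 <73, l++

l=2, r=19, sum=35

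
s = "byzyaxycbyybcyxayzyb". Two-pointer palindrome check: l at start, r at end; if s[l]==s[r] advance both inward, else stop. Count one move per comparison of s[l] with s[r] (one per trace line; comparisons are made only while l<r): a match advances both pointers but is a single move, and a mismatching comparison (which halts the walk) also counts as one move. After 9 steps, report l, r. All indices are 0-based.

l=0 r=19: 'b'=='b', l++,r--
l=1 r=18: 'y'=='y', l++,r--
l=2 r=17: 'z'=='z', l++,r--
l=3 r=16: 'y'=='y', l++,r--
l=4 r=15: 'a'=='a', l++,r--
l=5 r=14: 'x'=='x', l++,r--
l=6 r=13: 'y'=='y', l++,r--
l=7 r=12: 'c'=='c', l++,r--
l=8 r=11: 'b'=='b', l++,r--

l=9, r=10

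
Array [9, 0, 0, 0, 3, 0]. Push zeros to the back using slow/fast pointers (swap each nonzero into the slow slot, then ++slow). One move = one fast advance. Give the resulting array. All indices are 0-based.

[9, 3, 0, 0, 0, 0]

(s=0,f=0) a[fast]=9≠0 swap→a[0]=9 → slow++,fast++
(s=1,f=1) a[fast]=0 → fast++
(s=1,f=2) a[fast]=0 → fast++
(s=1,f=3) a[fast]=0 → fast++
(s=1,f=4) a[fast]=3≠0 swap→a[1]=3 → slow++,fast++
(s=2,f=5) a[fast]=0 → fast++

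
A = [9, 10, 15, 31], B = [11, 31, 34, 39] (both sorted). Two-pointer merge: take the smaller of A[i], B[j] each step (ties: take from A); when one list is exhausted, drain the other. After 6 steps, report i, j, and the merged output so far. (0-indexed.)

i=4, j=2, merged so far=[9, 10, 11, 15, 31, 31]

[i=0,j=0] A[i]=9<=B[j]=11 take 9 → i++
[i=1,j=0] A[i]=10<=B[j]=11 take 10 → i++
[i=2,j=0] A[i]=15>B[j]=11 take 11 → j++
[i=2,j=1] A[i]=15<=B[j]=31 take 15 → i++
[i=3,j=1] A[i]=31<=B[j]=31 take 31 → i++
[i=4,j=1] A done, take B[j]=31 → j++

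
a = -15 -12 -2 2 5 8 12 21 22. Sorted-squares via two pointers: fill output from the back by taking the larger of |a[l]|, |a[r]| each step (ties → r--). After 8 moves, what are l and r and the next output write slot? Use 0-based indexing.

l=2, r=2, next write slot=0

[0,8] |-15|<=|22| out[8]=484 → r--
[0,7] |-15|<=|21| out[7]=441 → r--
[0,6] |-15|>|12| out[6]=225 → l++
[1,6] |-12|<=|12| out[5]=144 → r--
[1,5] |-12|>|8| out[4]=144 → l++
[2,5] |-2|<=|8| out[3]=64 → r--
[2,4] |-2|<=|5| out[2]=25 → r--
[2,3] |-2|<=|2| out[1]=4 → r--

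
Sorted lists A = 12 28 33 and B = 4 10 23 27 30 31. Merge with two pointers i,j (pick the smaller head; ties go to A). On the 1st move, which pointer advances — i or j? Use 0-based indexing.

j

i=0 j=0: A[i]=12>B[j]=4 take 4, j++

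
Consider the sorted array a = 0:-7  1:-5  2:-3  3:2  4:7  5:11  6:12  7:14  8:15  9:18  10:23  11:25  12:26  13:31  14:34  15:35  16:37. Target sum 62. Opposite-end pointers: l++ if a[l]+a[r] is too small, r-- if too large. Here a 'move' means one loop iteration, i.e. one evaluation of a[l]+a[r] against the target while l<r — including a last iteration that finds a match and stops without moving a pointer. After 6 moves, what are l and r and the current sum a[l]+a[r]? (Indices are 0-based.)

l=6, r=16, sum=49

l=0 r=16: -7+37=30 <62, l++
l=1 r=16: -5+37=32 <62, l++
l=2 r=16: -3+37=34 <62, l++
l=3 r=16: 2+37=39 <62, l++
l=4 r=16: 7+37=44 <62, l++
l=5 r=16: 11+37=48 <62, l++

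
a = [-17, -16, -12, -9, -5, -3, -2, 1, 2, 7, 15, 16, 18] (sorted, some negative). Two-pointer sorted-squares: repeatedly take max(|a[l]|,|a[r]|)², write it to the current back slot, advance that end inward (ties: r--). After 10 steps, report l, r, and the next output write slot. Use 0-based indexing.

l=6, r=8, next write slot=2

[0,12] |-17|<=|18| out[12]=324 → r--
[0,11] |-17|>|16| out[11]=289 → l++
[1,11] |-16|<=|16| out[10]=256 → r--
[1,10] |-16|>|15| out[9]=256 → l++
[2,10] |-12|<=|15| out[8]=225 → r--
[2,9] |-12|>|7| out[7]=144 → l++
[3,9] |-9|>|7| out[6]=81 → l++
[4,9] |-5|<=|7| out[5]=49 → r--
[4,8] |-5|>|2| out[4]=25 → l++
[5,8] |-3|>|2| out[3]=9 → l++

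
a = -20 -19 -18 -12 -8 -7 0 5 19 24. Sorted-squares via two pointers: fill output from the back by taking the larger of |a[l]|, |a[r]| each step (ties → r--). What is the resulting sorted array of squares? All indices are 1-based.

[1,10] |-20|<=|24| out[10]=576 → r--
[1,9] |-20|>|19| out[9]=400 → l++
[2,9] |-19|<=|19| out[8]=361 → r--
[2,8] |-19|>|5| out[7]=361 → l++
[3,8] |-18|>|5| out[6]=324 → l++
[4,8] |-12|>|5| out[5]=144 → l++
[5,8] |-8|>|5| out[4]=64 → l++
[6,8] |-7|>|5| out[3]=49 → l++
[7,8] |0|<=|5| out[2]=25 → r--
[7,7] |0|<=|0| out[1]=0 → r--

[0, 25, 49, 64, 144, 324, 361, 361, 400, 576]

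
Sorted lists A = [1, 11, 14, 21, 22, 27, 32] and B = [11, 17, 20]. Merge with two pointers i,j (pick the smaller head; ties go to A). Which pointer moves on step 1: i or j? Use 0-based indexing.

i

i=0 j=0: A[i]=1<=B[j]=11 take 1, i++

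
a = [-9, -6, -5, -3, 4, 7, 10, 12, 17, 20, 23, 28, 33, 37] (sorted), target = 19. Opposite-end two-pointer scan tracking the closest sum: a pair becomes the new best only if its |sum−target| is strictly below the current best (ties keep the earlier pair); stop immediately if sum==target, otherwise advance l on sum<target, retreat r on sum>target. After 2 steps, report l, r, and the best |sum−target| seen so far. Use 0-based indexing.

[0,13] -9+37=28 d=9 * → r--
[0,12] -9+33=24 d=5 * → r--

l=0, r=11, best |Δ|=5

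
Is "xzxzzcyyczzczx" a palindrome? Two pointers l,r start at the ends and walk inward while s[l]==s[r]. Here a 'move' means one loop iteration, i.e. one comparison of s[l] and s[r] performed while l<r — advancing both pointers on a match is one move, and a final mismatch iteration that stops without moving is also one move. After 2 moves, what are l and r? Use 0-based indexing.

[0,13] 'x'=='x' → l++,r--
[1,12] 'z'=='z' → l++,r--

l=2, r=11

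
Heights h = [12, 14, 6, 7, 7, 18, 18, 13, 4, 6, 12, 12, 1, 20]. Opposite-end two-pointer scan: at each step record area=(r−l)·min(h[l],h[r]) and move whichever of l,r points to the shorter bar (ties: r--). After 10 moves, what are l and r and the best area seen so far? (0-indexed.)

l=10, r=13, best area=168

[0,13] min(12,20)*13=156 best=156 * → l++
[1,13] min(14,20)*12=168 best=168 * → l++
[2,13] min(6,20)*11=66 best=168 → l++
[3,13] min(7,20)*10=70 best=168 → l++
[4,13] min(7,20)*9=63 best=168 → l++
[5,13] min(18,20)*8=144 best=168 → l++
[6,13] min(18,20)*7=126 best=168 → l++
[7,13] min(13,20)*6=78 best=168 → l++
[8,13] min(4,20)*5=20 best=168 → l++
[9,13] min(6,20)*4=24 best=168 → l++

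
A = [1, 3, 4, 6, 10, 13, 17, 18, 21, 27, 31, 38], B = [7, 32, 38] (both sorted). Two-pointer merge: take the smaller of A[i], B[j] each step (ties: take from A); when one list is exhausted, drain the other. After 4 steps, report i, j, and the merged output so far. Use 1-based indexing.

i=1 j=1: A[i]=1<=B[j]=7 take 1, i++
i=2 j=1: A[i]=3<=B[j]=7 take 3, i++
i=3 j=1: A[i]=4<=B[j]=7 take 4, i++
i=4 j=1: A[i]=6<=B[j]=7 take 6, i++

i=5, j=1, merged so far=[1, 3, 4, 6]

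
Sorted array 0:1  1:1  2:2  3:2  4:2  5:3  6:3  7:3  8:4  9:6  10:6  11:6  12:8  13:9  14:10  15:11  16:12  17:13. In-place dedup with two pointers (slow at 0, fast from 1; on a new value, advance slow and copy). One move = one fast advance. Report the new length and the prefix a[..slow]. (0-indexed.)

slow=0 fast=1: a[fast]=1=a[slow] dup, fast++
slow=0 fast=2: a[fast]=2≠a[slow]=1 write a[1]=2, slow++,fast++
slow=1 fast=3: a[fast]=2=a[slow] dup, fast++
slow=1 fast=4: a[fast]=2=a[slow] dup, fast++
slow=1 fast=5: a[fast]=3≠a[slow]=2 write a[2]=3, slow++,fast++
slow=2 fast=6: a[fast]=3=a[slow] dup, fast++
slow=2 fast=7: a[fast]=3=a[slow] dup, fast++
slow=2 fast=8: a[fast]=4≠a[slow]=3 write a[3]=4, slow++,fast++
slow=3 fast=9: a[fast]=6≠a[slow]=4 write a[4]=6, slow++,fast++
slow=4 fast=10: a[fast]=6=a[slow] dup, fast++
slow=4 fast=11: a[fast]=6=a[slow] dup, fast++
slow=4 fast=12: a[fast]=8≠a[slow]=6 write a[5]=8, slow++,fast++
slow=5 fast=13: a[fast]=9≠a[slow]=8 write a[6]=9, slow++,fast++
slow=6 fast=14: a[fast]=10≠a[slow]=9 write a[7]=10, slow++,fast++
slow=7 fast=15: a[fast]=11≠a[slow]=10 write a[8]=11, slow++,fast++
slow=8 fast=16: a[fast]=12≠a[slow]=11 write a[9]=12, slow++,fast++
slow=9 fast=17: a[fast]=13≠a[slow]=12 write a[10]=13, slow++,fast++

length 11; prefix = [1, 2, 3, 4, 6, 8, 9, 10, 11, 12, 13]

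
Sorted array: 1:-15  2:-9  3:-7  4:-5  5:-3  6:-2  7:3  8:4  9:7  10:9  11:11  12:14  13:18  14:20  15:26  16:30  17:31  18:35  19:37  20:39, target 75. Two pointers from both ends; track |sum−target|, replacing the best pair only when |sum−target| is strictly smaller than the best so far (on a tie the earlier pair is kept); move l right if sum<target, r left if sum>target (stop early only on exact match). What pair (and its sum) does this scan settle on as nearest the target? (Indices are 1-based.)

pair (35, 39) with sum 74 (|Δ|=1)

l=1 r=20: -15+39=24 d=51 *, l++
l=2 r=20: -9+39=30 d=45 *, l++
l=3 r=20: -7+39=32 d=43 *, l++
l=4 r=20: -5+39=34 d=41 *, l++
l=5 r=20: -3+39=36 d=39 *, l++
l=6 r=20: -2+39=37 d=38 *, l++
l=7 r=20: 3+39=42 d=33 *, l++
l=8 r=20: 4+39=43 d=32 *, l++
l=9 r=20: 7+39=46 d=29 *, l++
l=10 r=20: 9+39=48 d=27 *, l++
l=11 r=20: 11+39=50 d=25 *, l++
l=12 r=20: 14+39=53 d=22 *, l++
l=13 r=20: 18+39=57 d=18 *, l++
l=14 r=20: 20+39=59 d=16 *, l++
l=15 r=20: 26+39=65 d=10 *, l++
l=16 r=20: 30+39=69 d=6 *, l++
l=17 r=20: 31+39=70 d=5 *, l++
l=18 r=20: 35+39=74 d=1 *, l++
l=19 r=20: 37+39=76 d=1, r--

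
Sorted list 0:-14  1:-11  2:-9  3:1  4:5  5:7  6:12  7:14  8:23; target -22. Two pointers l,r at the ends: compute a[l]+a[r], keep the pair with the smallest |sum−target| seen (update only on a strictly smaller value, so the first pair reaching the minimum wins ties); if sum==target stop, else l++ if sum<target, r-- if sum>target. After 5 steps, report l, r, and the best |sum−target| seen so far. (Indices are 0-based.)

[0,8] -14+23=9 d=31 * → r--
[0,7] -14+14=0 d=22 * → r--
[0,6] -14+12=-2 d=20 * → r--
[0,5] -14+7=-7 d=15 * → r--
[0,4] -14+5=-9 d=13 * → r--

l=0, r=3, best |Δ|=13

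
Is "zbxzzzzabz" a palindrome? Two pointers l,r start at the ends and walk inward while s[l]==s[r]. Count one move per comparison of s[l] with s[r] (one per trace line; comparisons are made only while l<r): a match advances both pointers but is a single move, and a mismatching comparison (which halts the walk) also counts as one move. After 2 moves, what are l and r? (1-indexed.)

l=1 r=10: 'z'=='z', l++,r--
l=2 r=9: 'b'=='b', l++,r--

l=3, r=8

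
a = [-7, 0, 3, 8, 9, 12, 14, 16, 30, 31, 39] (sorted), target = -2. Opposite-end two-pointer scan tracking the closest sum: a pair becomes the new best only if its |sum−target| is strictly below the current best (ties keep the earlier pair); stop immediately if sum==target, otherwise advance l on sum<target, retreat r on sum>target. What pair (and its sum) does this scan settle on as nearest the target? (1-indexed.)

[1,11] -7+39=32 d=34 * → r--
[1,10] -7+31=24 d=26 * → r--
[1,9] -7+30=23 d=25 * → r--
[1,8] -7+16=9 d=11 * → r--
[1,7] -7+14=7 d=9 * → r--
[1,6] -7+12=5 d=7 * → r--
[1,5] -7+9=2 d=4 * → r--
[1,4] -7+8=1 d=3 * → r--
[1,3] -7+3=-4 d=2 * → l++
[2,3] 0+3=3 d=5 → r--

pair (-7, 3) with sum -4 (|Δ|=2)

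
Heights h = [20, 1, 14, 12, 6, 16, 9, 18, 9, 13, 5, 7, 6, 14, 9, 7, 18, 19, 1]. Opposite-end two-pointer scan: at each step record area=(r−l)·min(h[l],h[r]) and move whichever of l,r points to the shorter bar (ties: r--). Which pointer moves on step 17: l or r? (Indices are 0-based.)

l=0 r=18: min(20,1)*18=18 best=18 *, r--
l=0 r=17: min(20,19)*17=323 best=323 *, r--
l=0 r=16: min(20,18)*16=288 best=323, r--
l=0 r=15: min(20,7)*15=105 best=323, r--
l=0 r=14: min(20,9)*14=126 best=323, r--
l=0 r=13: min(20,14)*13=182 best=323, r--
l=0 r=12: min(20,6)*12=72 best=323, r--
l=0 r=11: min(20,7)*11=77 best=323, r--
l=0 r=10: min(20,5)*10=50 best=323, r--
l=0 r=9: min(20,13)*9=117 best=323, r--
l=0 r=8: min(20,9)*8=72 best=323, r--
l=0 r=7: min(20,18)*7=126 best=323, r--
l=0 r=6: min(20,9)*6=54 best=323, r--
l=0 r=5: min(20,16)*5=80 best=323, r--
l=0 r=4: min(20,6)*4=24 best=323, r--
l=0 r=3: min(20,12)*3=36 best=323, r--
l=0 r=2: min(20,14)*2=28 best=323, r--

r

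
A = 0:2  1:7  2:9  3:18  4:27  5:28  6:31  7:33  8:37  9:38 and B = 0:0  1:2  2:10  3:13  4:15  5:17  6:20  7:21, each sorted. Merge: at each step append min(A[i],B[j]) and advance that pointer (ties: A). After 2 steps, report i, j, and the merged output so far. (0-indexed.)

i=0 j=0: A[i]=2>B[j]=0 take 0, j++
i=0 j=1: A[i]=2<=B[j]=2 take 2, i++

i=1, j=1, merged so far=[0, 2]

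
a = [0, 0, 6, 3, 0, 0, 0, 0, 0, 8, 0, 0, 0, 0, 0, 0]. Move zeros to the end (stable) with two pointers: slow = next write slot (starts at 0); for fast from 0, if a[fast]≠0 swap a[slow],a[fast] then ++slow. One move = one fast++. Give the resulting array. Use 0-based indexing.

[6, 3, 8, 0, 0, 0, 0, 0, 0, 0, 0, 0, 0, 0, 0, 0]

(s=0,f=0) a[fast]=0 → fast++
(s=0,f=1) a[fast]=0 → fast++
(s=0,f=2) a[fast]=6≠0 swap→a[0]=6 → slow++,fast++
(s=1,f=3) a[fast]=3≠0 swap→a[1]=3 → slow++,fast++
(s=2,f=4) a[fast]=0 → fast++
(s=2,f=5) a[fast]=0 → fast++
(s=2,f=6) a[fast]=0 → fast++
(s=2,f=7) a[fast]=0 → fast++
(s=2,f=8) a[fast]=0 → fast++
(s=2,f=9) a[fast]=8≠0 swap→a[2]=8 → slow++,fast++
(s=3,f=10) a[fast]=0 → fast++
(s=3,f=11) a[fast]=0 → fast++
(s=3,f=12) a[fast]=0 → fast++
(s=3,f=13) a[fast]=0 → fast++
(s=3,f=14) a[fast]=0 → fast++
(s=3,f=15) a[fast]=0 → fast++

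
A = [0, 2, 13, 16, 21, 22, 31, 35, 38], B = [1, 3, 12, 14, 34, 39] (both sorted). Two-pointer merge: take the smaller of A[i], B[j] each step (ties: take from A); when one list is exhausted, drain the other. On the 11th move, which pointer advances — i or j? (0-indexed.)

[i=0,j=0] A[i]=0<=B[j]=1 take 0 → i++
[i=1,j=0] A[i]=2>B[j]=1 take 1 → j++
[i=1,j=1] A[i]=2<=B[j]=3 take 2 → i++
[i=2,j=1] A[i]=13>B[j]=3 take 3 → j++
[i=2,j=2] A[i]=13>B[j]=12 take 12 → j++
[i=2,j=3] A[i]=13<=B[j]=14 take 13 → i++
[i=3,j=3] A[i]=16>B[j]=14 take 14 → j++
[i=3,j=4] A[i]=16<=B[j]=34 take 16 → i++
[i=4,j=4] A[i]=21<=B[j]=34 take 21 → i++
[i=5,j=4] A[i]=22<=B[j]=34 take 22 → i++
[i=6,j=4] A[i]=31<=B[j]=34 take 31 → i++

i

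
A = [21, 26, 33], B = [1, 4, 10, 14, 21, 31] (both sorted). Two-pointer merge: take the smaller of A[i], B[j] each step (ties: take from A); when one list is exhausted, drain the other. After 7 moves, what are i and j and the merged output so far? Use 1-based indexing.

i=3, j=6, merged so far=[1, 4, 10, 14, 21, 21, 26]

i=1 j=1: A[i]=21>B[j]=1 take 1, j++
i=1 j=2: A[i]=21>B[j]=4 take 4, j++
i=1 j=3: A[i]=21>B[j]=10 take 10, j++
i=1 j=4: A[i]=21>B[j]=14 take 14, j++
i=1 j=5: A[i]=21<=B[j]=21 take 21, i++
i=2 j=5: A[i]=26>B[j]=21 take 21, j++
i=2 j=6: A[i]=26<=B[j]=31 take 26, i++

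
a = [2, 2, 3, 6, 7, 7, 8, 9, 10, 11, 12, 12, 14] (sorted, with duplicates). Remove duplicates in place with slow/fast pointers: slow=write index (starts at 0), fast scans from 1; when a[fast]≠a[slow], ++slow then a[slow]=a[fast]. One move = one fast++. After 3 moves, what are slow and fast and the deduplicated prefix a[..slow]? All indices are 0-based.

slow=2, fast=4, prefix=[2, 3, 6]

slow=0 fast=1: a[fast]=2=a[slow] dup, fast++
slow=0 fast=2: a[fast]=3≠a[slow]=2 write a[1]=3, slow++,fast++
slow=1 fast=3: a[fast]=6≠a[slow]=3 write a[2]=6, slow++,fast++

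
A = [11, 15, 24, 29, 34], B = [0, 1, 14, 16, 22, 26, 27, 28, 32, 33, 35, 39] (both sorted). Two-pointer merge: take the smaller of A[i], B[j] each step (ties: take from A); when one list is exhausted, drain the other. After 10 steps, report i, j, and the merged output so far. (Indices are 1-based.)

i=4, j=8, merged so far=[0, 1, 11, 14, 15, 16, 22, 24, 26, 27]

i=1 j=1: A[i]=11>B[j]=0 take 0, j++
i=1 j=2: A[i]=11>B[j]=1 take 1, j++
i=1 j=3: A[i]=11<=B[j]=14 take 11, i++
i=2 j=3: A[i]=15>B[j]=14 take 14, j++
i=2 j=4: A[i]=15<=B[j]=16 take 15, i++
i=3 j=4: A[i]=24>B[j]=16 take 16, j++
i=3 j=5: A[i]=24>B[j]=22 take 22, j++
i=3 j=6: A[i]=24<=B[j]=26 take 24, i++
i=4 j=6: A[i]=29>B[j]=26 take 26, j++
i=4 j=7: A[i]=29>B[j]=27 take 27, j++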